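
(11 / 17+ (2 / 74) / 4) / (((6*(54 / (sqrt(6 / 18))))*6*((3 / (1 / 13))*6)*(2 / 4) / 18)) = 1645*sqrt(3) / 95376528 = 0.00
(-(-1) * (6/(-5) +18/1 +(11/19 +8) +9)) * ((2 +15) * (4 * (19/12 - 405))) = -268782002/285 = -943094.74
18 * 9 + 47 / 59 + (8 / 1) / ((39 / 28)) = 387811 / 2301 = 168.54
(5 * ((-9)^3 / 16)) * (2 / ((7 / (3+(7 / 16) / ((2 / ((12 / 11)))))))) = -1038825 / 4928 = -210.80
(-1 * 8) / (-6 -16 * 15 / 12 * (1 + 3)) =4 / 43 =0.09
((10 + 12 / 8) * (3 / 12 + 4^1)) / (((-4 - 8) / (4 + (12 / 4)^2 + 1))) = -2737 / 48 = -57.02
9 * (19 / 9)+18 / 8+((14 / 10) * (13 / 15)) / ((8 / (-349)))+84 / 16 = -15859 / 600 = -26.43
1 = 1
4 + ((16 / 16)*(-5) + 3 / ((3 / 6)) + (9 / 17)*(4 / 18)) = 87 / 17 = 5.12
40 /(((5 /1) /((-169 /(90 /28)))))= -18928 /45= -420.62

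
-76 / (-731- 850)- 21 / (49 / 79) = -33.81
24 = 24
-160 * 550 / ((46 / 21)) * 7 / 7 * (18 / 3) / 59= -5544000 / 1357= -4085.48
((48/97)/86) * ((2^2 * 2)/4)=48/4171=0.01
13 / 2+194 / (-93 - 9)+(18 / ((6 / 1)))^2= 1387 / 102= 13.60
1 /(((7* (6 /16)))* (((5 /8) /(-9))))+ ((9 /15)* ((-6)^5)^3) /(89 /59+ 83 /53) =-3087563738399808 /33649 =-91757964230.73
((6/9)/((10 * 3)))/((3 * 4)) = 1/540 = 0.00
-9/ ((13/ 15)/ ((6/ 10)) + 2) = -81/ 31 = -2.61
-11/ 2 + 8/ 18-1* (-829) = 14831/ 18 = 823.94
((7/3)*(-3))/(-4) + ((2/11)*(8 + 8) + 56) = 2669/44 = 60.66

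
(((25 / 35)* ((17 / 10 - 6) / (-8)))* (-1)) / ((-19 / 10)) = 0.20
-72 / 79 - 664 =-52528 / 79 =-664.91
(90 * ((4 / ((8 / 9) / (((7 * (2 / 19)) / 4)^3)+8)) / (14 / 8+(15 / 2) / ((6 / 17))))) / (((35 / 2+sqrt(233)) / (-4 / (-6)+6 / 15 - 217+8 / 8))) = -2090022480 / 390585701+119429856 * sqrt(233) / 390585701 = -0.68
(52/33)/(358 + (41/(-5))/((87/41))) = 7540/1694539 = 0.00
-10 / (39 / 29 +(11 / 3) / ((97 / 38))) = -84390 / 23471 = -3.60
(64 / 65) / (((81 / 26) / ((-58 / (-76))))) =1856 / 7695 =0.24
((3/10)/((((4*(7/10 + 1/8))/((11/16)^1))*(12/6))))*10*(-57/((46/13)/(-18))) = 33345/368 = 90.61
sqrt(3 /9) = 0.58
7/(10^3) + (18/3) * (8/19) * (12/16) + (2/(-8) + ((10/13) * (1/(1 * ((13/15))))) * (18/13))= 120248451/41743000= 2.88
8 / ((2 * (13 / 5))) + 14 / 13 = 34 / 13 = 2.62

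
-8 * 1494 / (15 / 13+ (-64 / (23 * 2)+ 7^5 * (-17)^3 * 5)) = 446706 / 15430790327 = 0.00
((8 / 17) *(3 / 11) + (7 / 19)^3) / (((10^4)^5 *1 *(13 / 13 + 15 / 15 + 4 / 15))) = 686271 / 872190440000000000000000000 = 0.00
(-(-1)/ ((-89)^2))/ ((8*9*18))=0.00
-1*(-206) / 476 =103 / 238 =0.43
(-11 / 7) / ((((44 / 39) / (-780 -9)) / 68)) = 523107 / 7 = 74729.57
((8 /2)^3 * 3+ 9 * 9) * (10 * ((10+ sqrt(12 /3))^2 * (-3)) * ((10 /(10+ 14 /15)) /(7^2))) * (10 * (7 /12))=-5265000 /41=-128414.63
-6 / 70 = -3 / 35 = -0.09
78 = 78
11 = 11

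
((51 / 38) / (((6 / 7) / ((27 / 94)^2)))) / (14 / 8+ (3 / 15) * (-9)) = -433755 / 167884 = -2.58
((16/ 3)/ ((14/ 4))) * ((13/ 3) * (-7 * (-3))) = 416/ 3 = 138.67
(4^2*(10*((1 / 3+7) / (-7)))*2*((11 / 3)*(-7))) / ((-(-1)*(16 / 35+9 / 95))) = 51497600 / 3303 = 15591.16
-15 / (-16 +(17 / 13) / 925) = 180375 / 192383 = 0.94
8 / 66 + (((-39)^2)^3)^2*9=3677322623706198260941 / 33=111434018900187826089.12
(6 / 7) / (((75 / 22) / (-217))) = -1364 / 25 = -54.56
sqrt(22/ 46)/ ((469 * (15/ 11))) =11 * sqrt(253)/ 161805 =0.00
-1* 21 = -21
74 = 74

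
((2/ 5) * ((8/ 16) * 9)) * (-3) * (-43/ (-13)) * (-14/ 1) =16254/ 65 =250.06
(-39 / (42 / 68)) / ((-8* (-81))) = -221 / 2268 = -0.10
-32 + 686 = 654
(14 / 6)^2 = 5.44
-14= -14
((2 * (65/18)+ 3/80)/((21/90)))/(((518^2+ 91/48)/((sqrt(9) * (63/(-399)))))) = -94086/1712992519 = -0.00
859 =859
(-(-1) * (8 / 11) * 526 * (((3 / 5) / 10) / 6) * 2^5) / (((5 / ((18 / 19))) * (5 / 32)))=19390464 / 130625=148.44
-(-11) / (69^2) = 11 / 4761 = 0.00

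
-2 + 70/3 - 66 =-134/3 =-44.67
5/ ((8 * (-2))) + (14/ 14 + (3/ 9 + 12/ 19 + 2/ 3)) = 705/ 304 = 2.32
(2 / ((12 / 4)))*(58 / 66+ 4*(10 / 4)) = 718 / 99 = 7.25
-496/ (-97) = 496/ 97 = 5.11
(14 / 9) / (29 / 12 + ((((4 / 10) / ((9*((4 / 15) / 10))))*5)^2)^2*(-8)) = -504 / 12499217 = -0.00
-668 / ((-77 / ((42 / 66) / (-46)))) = -334 / 2783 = -0.12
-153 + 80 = -73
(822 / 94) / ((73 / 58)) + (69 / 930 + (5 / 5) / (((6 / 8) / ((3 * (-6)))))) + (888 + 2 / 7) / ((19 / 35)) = 32724533907 / 20208590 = 1619.34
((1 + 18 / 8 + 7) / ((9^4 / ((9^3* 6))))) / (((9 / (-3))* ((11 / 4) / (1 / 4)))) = -41 / 198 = -0.21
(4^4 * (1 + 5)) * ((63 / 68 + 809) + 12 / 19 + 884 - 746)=470606208 / 323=1456985.16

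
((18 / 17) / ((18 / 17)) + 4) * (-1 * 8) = -40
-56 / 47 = -1.19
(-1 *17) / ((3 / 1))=-17 / 3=-5.67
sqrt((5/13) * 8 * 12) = 4 * sqrt(390)/13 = 6.08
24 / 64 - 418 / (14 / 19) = -31747 / 56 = -566.91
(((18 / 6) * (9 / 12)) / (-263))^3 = -729 / 1164252608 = -0.00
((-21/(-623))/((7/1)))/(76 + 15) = 3/56693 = 0.00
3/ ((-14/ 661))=-1983/ 14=-141.64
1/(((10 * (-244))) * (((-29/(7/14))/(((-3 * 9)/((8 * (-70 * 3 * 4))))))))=9/317004800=0.00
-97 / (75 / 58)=-5626 / 75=-75.01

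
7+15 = 22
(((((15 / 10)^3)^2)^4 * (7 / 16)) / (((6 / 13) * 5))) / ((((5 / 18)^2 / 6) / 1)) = 2081788113401451 / 8388608000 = 248168.48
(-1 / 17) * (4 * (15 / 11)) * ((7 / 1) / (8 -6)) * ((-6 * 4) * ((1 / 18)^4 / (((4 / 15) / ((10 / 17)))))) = 875 / 1544994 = 0.00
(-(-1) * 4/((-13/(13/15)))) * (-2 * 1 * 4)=32/15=2.13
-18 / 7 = -2.57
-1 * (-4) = 4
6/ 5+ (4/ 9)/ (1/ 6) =58/ 15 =3.87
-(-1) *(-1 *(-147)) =147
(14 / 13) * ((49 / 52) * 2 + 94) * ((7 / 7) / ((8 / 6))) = 52353 / 676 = 77.45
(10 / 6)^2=25 / 9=2.78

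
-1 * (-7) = 7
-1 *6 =-6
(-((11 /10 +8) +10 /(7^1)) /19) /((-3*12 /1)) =737 /47880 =0.02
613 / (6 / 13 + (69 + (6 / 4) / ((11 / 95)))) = 175318 / 23571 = 7.44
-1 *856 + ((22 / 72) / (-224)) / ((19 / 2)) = -65576459 / 76608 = -856.00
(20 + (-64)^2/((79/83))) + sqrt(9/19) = 4324.08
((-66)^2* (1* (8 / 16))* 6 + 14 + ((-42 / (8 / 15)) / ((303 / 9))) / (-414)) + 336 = 249360217 / 18584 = 13418.01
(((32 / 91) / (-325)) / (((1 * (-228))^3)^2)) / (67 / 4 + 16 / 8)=-1 / 2434361825734020000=-0.00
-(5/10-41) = 81/2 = 40.50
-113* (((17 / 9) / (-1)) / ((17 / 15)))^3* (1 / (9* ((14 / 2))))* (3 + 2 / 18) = 56500 / 2187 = 25.83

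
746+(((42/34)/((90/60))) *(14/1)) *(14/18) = 115510/153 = 754.97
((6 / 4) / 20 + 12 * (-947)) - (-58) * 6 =-440637 / 40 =-11015.92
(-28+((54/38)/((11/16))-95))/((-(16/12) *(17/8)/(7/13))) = 22.98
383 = 383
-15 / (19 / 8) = -120 / 19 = -6.32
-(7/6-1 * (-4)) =-31/6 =-5.17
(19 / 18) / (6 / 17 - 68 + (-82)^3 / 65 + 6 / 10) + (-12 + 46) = 5781752921 / 170052174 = 34.00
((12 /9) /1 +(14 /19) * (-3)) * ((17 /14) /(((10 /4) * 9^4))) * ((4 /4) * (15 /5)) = -170 /872613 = -0.00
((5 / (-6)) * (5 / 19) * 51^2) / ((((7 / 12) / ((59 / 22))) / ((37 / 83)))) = -141949575 / 121429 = -1168.99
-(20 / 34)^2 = -100 / 289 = -0.35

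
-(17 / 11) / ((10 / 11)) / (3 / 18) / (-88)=51 / 440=0.12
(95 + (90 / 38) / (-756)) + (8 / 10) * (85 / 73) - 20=8846263 / 116508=75.93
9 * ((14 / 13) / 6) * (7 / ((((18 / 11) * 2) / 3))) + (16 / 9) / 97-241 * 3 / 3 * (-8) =87994867 / 45396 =1938.38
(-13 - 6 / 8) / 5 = -11 / 4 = -2.75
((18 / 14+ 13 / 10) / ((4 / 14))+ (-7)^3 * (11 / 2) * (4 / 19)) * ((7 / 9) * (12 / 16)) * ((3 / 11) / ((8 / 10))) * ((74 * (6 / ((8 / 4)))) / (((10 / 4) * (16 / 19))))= -114592737 / 14080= -8138.69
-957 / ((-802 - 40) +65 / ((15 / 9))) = 87 / 73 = 1.19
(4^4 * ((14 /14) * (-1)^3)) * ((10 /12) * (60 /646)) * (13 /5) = -16640 /323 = -51.52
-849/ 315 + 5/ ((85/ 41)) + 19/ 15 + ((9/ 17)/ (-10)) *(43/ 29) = 31221/ 34510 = 0.90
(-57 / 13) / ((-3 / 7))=133 / 13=10.23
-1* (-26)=26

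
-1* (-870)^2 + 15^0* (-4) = -756904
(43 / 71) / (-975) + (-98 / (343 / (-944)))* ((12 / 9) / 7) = 174260293 / 3392025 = 51.37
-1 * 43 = -43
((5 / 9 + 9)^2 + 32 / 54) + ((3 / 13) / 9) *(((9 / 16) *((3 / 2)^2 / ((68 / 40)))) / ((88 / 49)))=4633204999 / 50409216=91.91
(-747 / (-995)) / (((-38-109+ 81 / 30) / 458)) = -228084 / 95719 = -2.38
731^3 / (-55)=-390617891 / 55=-7102143.47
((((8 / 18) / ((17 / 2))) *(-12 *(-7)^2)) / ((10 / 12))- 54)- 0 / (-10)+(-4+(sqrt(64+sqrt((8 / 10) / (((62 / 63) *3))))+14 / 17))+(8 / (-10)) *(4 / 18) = -14420 / 153+sqrt(155 *sqrt(6510)+1537600) / 155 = -86.22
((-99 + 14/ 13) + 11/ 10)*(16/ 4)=-25174/ 65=-387.29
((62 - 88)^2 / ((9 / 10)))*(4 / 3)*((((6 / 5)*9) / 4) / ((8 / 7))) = 2366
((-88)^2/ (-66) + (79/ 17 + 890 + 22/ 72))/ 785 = 475903/ 480420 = 0.99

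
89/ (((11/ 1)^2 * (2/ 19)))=1691/ 242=6.99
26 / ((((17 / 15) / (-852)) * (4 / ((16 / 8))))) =-166140 / 17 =-9772.94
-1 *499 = -499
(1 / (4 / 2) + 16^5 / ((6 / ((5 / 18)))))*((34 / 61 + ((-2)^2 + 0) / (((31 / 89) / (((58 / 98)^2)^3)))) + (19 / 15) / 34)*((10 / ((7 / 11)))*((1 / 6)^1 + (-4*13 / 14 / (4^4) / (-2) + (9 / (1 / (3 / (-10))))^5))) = -1008472240355219056713241413690673 / 8476943073374501006400000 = -118966499.08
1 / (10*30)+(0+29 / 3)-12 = -233 / 100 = -2.33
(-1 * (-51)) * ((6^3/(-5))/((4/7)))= -19278/5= -3855.60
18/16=9/8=1.12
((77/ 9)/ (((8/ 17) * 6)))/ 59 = 1309/ 25488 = 0.05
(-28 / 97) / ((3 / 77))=-7.41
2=2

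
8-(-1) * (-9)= -1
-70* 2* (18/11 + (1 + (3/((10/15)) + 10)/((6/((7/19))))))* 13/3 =-4024475/1881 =-2139.54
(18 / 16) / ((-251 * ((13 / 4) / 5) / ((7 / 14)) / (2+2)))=-45 / 3263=-0.01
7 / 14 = 1 / 2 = 0.50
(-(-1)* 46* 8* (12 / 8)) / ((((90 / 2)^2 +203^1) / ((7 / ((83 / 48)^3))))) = 106831872 / 318485359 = 0.34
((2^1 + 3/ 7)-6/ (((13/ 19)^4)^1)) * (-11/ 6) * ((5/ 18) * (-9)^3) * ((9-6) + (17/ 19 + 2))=-54598.55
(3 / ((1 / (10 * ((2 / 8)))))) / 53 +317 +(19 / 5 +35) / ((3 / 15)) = 54181 / 106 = 511.14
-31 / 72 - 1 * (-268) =19265 / 72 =267.57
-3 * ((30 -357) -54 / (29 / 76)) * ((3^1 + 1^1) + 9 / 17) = 3138597 / 493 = 6366.32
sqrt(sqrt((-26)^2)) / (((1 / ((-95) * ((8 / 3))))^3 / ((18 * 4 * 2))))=-7023616000 * sqrt(26) / 3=-11937851679.99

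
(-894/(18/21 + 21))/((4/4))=-2086/51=-40.90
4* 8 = 32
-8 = -8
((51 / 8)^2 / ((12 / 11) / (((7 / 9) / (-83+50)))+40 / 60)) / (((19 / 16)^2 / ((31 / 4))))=-1693251 / 345838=-4.90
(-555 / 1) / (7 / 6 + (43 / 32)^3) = -54558720 / 353209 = -154.47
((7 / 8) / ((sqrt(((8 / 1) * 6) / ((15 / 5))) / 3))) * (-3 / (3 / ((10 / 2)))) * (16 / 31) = -105 / 62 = -1.69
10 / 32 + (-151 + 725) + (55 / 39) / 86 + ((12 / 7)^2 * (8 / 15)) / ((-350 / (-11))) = 660777269059 / 1150422000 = 574.38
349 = 349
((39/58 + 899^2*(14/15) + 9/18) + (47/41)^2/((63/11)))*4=3017289.34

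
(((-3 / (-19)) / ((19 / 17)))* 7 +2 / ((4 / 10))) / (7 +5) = 1081 / 2166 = 0.50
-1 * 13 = -13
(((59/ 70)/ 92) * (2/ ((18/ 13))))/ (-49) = -767/ 2840040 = -0.00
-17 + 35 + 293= 311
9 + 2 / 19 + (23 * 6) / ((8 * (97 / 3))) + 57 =491261 / 7372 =66.64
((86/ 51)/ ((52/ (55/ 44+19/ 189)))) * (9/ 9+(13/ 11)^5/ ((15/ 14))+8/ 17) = 6531091895677/ 41168868020280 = 0.16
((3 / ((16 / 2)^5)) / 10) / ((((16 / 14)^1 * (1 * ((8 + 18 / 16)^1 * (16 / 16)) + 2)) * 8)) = 21 / 233308160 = 0.00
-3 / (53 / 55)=-165 / 53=-3.11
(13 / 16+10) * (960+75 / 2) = 345135 / 32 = 10785.47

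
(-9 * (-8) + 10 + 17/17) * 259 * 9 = 193473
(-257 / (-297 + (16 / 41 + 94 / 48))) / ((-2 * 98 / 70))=-632220 / 2029559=-0.31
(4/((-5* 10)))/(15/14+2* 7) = -28/5275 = -0.01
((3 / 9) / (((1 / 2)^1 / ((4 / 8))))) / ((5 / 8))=8 / 15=0.53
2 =2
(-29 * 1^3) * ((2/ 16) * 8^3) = -1856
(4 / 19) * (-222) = -888 / 19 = -46.74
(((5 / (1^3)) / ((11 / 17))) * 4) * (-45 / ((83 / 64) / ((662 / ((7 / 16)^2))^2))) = -28123367001292800 / 2192113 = -12829341827.40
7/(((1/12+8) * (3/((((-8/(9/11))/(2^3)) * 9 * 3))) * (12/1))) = -77/97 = -0.79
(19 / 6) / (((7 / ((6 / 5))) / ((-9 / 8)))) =-171 / 280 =-0.61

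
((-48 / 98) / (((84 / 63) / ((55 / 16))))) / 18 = -55 / 784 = -0.07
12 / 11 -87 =-945 / 11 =-85.91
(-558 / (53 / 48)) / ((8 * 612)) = -93 / 901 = -0.10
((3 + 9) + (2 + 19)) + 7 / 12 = 403 / 12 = 33.58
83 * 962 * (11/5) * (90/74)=213642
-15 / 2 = -7.50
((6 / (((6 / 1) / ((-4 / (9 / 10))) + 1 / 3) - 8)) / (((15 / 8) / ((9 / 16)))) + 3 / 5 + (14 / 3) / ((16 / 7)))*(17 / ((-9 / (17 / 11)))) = -7.13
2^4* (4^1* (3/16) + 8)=140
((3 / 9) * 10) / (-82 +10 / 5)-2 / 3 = -17 / 24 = -0.71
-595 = -595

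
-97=-97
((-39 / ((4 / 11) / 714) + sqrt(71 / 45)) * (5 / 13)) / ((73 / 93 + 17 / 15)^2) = -12736733625 / 1591328 + 72075 * sqrt(355) / 10343632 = -8003.71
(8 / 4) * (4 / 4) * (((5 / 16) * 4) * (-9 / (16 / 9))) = -405 / 32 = -12.66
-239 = -239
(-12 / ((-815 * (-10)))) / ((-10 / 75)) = 0.01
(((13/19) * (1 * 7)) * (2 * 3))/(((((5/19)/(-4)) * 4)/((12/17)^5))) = -135862272/7099285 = -19.14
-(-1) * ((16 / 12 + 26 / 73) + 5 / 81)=10355 / 5913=1.75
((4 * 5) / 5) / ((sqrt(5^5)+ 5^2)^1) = -1 / 25+ sqrt(5) / 25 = 0.05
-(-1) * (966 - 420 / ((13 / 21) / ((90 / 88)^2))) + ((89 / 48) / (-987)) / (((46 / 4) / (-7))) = 31384862723 / 122429736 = 256.35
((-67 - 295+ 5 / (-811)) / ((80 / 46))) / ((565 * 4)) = -6752501 / 73314400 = -0.09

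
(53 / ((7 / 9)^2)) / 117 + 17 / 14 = 2501 / 1274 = 1.96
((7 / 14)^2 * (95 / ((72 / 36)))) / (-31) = -95 / 248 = -0.38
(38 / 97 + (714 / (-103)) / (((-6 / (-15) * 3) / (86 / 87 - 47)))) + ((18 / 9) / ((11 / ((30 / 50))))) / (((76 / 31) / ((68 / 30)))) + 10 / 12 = 808780121481 / 3027772550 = 267.12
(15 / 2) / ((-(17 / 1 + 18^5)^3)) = -3 / 2698729084777710650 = -0.00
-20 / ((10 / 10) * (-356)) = 5 / 89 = 0.06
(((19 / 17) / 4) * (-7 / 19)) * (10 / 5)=-7 / 34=-0.21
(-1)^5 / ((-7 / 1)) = 0.14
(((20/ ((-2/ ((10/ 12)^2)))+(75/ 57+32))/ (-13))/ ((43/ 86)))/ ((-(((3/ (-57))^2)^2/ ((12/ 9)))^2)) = 128989267424656/ 1053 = 122496930127.88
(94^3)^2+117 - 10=689869781163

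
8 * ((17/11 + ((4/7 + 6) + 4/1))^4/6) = 1010334798828/35153041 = 28741.04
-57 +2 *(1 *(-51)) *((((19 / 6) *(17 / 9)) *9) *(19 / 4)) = -104557 / 4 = -26139.25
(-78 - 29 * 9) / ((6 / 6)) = -339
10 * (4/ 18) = 20/ 9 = 2.22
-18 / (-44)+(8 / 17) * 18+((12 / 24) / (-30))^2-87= -52590413 / 673200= -78.12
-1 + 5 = 4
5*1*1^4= 5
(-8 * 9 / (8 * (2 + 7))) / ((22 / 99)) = -9 / 2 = -4.50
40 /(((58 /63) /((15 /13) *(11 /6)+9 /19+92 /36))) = 1601110 /7163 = 223.53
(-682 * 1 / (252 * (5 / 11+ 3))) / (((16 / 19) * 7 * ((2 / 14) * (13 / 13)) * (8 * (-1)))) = 3751 / 32256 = 0.12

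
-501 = -501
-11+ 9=-2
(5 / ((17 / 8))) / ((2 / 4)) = 80 / 17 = 4.71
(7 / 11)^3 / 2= 343 / 2662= 0.13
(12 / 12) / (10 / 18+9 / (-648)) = 24 / 13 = 1.85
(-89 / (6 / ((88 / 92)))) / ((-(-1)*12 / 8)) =-1958 / 207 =-9.46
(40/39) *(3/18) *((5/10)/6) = 5/351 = 0.01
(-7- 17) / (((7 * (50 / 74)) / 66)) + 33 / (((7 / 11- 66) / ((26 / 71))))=-2993531442 / 8933575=-335.09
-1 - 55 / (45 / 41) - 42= -838 / 9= -93.11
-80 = -80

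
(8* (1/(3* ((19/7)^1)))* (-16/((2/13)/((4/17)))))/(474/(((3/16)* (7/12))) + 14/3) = -0.01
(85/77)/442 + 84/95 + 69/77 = 48439/27170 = 1.78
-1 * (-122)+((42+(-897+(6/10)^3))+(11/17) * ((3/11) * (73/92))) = -143231897/195500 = -732.64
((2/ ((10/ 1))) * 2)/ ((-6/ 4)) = -4/ 15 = -0.27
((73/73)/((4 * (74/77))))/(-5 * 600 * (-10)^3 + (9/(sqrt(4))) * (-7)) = 77/887990676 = 0.00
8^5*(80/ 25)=524288/ 5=104857.60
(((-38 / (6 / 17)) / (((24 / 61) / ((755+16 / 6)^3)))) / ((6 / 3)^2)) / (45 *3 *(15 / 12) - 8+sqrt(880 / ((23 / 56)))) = -143722139.87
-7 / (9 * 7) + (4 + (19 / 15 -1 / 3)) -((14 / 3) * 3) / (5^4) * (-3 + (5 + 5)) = 26243 / 5625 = 4.67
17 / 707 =0.02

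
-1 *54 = -54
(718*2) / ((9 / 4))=5744 / 9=638.22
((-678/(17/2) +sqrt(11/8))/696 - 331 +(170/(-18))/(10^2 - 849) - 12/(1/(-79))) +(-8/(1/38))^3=-186729294588145/6646626 +sqrt(22)/2784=-28093847.10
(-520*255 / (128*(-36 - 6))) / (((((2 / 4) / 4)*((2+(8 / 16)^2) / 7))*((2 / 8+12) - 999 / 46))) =-39100 / 603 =-64.84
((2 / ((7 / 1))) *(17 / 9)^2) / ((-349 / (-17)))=9826 / 197883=0.05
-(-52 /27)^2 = -2704 /729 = -3.71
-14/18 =-7/9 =-0.78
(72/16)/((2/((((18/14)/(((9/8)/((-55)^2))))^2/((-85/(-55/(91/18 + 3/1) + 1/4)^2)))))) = -195693436125/14297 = -13687727.22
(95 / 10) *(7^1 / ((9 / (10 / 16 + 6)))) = 7049 / 144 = 48.95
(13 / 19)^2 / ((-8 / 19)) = -169 / 152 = -1.11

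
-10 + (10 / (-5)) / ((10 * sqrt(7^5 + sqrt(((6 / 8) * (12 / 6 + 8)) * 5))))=-10 -sqrt(2) / (5 * sqrt(5 * sqrt(6) + 33614))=-10.00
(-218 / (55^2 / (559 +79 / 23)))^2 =65724551424 / 40005625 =1642.88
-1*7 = -7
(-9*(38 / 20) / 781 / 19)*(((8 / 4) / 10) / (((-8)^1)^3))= 9 / 19993600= 0.00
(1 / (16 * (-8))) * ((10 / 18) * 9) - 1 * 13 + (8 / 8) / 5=-8217 / 640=-12.84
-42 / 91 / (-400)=3 / 2600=0.00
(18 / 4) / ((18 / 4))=1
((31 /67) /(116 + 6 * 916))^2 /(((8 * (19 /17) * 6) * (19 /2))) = 16337 /1224907725450624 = 0.00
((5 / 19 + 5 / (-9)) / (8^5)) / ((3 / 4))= -0.00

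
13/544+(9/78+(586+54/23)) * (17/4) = 406801443/162656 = 2500.99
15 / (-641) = -15 / 641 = -0.02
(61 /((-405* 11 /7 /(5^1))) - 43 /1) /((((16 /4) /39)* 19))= -125905 /5643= -22.31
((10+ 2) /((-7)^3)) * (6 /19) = -72 /6517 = -0.01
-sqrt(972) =-18 * sqrt(3) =-31.18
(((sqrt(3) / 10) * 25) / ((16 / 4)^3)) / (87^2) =5 * sqrt(3) / 968832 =0.00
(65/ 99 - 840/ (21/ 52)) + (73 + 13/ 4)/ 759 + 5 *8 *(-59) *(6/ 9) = -3652.58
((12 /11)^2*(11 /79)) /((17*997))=144 /14728681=0.00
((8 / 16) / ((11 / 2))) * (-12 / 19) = -0.06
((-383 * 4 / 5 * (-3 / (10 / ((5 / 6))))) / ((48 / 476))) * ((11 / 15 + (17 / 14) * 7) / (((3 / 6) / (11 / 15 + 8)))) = 1653852599 / 13500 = 122507.60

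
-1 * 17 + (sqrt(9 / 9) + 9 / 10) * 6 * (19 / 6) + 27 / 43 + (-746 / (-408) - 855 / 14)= -12131923 / 307020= -39.52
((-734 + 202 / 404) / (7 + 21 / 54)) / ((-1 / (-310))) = -4092930 / 133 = -30773.91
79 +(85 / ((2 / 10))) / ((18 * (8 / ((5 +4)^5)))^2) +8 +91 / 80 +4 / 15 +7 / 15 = 274423187639 / 3840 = 71464371.78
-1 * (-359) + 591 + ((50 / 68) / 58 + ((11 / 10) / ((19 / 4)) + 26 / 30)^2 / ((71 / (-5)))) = 2160605833007 / 2274494940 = 949.93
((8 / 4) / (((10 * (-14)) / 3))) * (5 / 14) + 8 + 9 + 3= 3917 / 196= 19.98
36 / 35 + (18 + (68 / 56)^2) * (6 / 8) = 61287 / 3920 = 15.63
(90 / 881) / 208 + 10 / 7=916555 / 641368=1.43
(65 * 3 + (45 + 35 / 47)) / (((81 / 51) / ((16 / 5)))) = 615536 / 1269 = 485.06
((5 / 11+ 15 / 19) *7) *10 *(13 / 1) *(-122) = -28865200 / 209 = -138111.00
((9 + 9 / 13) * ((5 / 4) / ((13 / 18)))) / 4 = 2835 / 676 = 4.19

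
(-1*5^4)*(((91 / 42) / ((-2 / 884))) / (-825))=-71825 / 99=-725.51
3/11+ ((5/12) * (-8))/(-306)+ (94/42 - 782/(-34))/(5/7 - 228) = 1386322/8032959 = 0.17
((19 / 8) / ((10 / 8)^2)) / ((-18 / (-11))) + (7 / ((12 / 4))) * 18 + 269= 70184 / 225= 311.93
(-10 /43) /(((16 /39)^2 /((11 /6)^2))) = -102245 /22016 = -4.64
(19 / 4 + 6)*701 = 30143 / 4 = 7535.75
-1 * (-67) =67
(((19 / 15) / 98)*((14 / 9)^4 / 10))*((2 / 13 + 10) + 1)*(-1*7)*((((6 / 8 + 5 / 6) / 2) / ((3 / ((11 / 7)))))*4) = -11285582 / 11514555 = -0.98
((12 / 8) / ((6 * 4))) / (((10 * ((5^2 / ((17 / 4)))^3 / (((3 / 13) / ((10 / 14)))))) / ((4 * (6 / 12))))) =0.00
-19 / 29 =-0.66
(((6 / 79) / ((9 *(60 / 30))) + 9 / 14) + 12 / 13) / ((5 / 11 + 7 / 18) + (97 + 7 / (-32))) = 35759856 / 2223377975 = 0.02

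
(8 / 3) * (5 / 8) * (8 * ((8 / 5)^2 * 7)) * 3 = 3584 / 5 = 716.80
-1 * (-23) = 23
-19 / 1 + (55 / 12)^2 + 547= 79057 / 144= 549.01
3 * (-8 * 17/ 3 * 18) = -2448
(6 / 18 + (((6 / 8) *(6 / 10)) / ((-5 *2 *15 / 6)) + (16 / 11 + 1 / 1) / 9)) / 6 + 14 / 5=286903 / 99000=2.90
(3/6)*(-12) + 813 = 807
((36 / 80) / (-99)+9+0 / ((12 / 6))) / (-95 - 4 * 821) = -1979 / 743380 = -0.00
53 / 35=1.51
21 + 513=534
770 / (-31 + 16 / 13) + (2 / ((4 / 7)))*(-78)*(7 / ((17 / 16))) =-12003082 / 6579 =-1824.45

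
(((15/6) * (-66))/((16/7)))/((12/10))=-1925/32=-60.16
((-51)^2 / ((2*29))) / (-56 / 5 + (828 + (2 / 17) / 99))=21887415 / 398656156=0.05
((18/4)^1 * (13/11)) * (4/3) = 78/11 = 7.09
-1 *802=-802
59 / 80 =0.74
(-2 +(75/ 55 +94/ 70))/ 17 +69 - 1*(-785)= 328806/ 385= 854.04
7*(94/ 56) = 47/ 4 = 11.75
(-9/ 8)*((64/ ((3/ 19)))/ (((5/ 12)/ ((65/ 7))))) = -71136/ 7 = -10162.29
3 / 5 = 0.60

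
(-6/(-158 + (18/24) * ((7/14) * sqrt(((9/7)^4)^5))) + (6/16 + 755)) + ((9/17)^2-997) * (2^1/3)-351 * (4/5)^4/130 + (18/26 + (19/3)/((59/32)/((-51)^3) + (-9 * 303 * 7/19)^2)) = 13673862118097498474554971866432798353/151057848901281514752708804825975000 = 90.52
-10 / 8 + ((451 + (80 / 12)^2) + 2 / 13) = 231355 / 468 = 494.35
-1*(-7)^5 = 16807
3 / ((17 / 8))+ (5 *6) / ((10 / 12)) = 636 / 17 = 37.41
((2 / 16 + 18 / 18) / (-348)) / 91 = -3 / 84448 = -0.00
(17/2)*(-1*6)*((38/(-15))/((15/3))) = 646/25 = 25.84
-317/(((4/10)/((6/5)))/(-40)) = 38040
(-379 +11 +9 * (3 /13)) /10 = -4757 /130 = -36.59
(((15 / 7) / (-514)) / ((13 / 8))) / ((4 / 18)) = -270 / 23387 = -0.01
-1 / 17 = -0.06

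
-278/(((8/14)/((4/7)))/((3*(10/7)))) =-8340/7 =-1191.43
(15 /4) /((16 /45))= 675 /64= 10.55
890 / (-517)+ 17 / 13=-2781 / 6721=-0.41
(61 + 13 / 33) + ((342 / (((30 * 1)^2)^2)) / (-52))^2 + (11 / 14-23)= 16518972600027797 / 421621200000000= 39.18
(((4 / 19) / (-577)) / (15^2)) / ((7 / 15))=-4 / 1151115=-0.00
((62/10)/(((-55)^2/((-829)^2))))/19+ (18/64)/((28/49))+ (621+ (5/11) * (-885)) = 10790740913/36784000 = 293.35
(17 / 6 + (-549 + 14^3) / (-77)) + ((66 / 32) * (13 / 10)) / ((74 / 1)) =-70118021 / 2735040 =-25.64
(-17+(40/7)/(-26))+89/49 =-9812/637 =-15.40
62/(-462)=-31/231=-0.13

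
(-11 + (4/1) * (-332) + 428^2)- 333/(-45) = 909262/5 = 181852.40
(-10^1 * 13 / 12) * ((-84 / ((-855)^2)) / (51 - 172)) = -182 / 17690805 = -0.00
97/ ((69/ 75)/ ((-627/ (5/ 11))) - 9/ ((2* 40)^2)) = -4281657600/ 91513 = -46787.42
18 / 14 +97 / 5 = 724 / 35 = 20.69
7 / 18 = 0.39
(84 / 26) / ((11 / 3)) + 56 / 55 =1358 / 715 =1.90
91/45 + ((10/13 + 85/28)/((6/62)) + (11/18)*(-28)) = 396869/16380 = 24.23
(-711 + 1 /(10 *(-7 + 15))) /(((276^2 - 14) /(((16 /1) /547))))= -56879 /208303070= -0.00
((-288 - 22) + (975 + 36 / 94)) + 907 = 1572.38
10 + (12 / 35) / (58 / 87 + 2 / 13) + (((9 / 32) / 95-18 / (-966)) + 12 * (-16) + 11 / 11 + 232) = 5035305 / 97888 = 51.44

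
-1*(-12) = 12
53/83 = 0.64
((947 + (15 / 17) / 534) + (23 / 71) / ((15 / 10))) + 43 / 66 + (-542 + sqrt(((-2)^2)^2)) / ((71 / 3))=1093190599 / 1181653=925.14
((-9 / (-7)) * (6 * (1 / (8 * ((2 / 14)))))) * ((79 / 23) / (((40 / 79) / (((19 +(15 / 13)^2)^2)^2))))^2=79810017361437947951546851204922112 / 8800134656447553397225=9069181379283.09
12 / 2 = 6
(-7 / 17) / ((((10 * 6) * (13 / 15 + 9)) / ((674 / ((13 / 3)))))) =-7077 / 65416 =-0.11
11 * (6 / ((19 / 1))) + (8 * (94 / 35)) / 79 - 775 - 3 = -40675452 / 52535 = -774.25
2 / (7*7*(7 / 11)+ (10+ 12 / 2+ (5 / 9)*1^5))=99 / 2363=0.04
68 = 68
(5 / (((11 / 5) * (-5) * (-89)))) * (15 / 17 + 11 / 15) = 0.01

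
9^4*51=334611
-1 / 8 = -0.12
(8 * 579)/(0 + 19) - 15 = 4347/19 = 228.79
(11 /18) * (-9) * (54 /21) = -99 /7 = -14.14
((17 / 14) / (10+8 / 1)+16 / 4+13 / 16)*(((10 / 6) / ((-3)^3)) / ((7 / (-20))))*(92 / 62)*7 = 2828425 / 316386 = 8.94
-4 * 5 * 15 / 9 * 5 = -500 / 3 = -166.67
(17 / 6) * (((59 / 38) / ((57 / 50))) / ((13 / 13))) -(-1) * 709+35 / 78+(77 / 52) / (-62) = 7471487131 / 10474776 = 713.28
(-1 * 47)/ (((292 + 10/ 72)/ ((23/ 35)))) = -38916/ 368095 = -0.11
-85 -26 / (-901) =-76559 / 901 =-84.97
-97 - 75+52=-120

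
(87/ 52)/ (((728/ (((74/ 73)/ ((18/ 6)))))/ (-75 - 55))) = -5365/ 53144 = -0.10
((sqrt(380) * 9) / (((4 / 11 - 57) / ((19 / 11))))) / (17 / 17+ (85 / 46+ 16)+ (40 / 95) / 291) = -86982228 * sqrt(95) / 2986668853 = -0.28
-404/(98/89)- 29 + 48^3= 5399609/49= 110196.10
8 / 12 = 2 / 3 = 0.67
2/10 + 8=41/5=8.20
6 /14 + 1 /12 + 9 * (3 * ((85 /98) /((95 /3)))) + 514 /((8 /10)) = 643.75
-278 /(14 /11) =-1529 /7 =-218.43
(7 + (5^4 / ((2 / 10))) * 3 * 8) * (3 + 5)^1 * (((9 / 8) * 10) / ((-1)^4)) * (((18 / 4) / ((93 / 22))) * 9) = 2004937110 / 31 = 64675390.65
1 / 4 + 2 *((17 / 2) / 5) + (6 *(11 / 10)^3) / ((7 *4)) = 55093 / 14000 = 3.94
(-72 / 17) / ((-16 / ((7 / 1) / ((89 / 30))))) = 945 / 1513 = 0.62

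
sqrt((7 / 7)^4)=1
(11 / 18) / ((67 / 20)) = 110 / 603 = 0.18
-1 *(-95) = 95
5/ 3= 1.67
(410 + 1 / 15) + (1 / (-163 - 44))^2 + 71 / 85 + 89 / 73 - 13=21223510865 / 53175609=399.12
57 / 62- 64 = -3911 / 62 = -63.08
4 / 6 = 2 / 3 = 0.67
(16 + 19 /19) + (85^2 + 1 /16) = 115873 /16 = 7242.06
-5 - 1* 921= -926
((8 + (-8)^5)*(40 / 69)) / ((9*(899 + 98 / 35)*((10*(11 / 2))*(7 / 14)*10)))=-29120 / 3422331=-0.01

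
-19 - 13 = -32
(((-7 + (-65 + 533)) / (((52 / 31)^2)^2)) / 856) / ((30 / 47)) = 0.11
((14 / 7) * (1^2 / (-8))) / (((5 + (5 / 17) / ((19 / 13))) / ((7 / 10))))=-0.03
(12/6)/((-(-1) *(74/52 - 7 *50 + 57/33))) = -572/99199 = -0.01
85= 85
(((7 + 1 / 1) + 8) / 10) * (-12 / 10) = -1.92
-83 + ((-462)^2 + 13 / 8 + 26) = 1707109 / 8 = 213388.62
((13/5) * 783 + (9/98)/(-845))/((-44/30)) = -1388.05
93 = 93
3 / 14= 0.21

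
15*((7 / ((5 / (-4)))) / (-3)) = 28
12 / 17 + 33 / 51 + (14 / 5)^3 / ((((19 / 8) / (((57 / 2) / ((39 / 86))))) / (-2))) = -32056449 / 27625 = -1160.41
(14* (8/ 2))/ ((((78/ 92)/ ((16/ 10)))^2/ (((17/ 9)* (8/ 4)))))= 257847296/ 342225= 753.44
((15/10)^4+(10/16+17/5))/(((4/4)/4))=727/20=36.35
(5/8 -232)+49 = -1459/8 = -182.38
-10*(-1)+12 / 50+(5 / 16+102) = 45021 / 400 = 112.55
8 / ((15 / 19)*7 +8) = 152 / 257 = 0.59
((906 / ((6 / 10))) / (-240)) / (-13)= 151 / 312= 0.48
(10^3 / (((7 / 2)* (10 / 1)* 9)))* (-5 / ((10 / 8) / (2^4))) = -12800 / 63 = -203.17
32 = 32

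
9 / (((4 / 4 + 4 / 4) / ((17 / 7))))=153 / 14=10.93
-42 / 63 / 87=-2 / 261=-0.01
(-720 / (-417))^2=57600 / 19321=2.98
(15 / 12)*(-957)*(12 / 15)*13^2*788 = -127445604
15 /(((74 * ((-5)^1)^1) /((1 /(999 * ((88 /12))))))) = -1 /180708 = -0.00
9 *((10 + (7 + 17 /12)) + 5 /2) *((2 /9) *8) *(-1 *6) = -2008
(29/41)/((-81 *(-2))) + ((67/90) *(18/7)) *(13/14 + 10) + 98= 96762548/813645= 118.92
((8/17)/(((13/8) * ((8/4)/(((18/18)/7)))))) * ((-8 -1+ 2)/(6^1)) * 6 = -0.14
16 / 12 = 4 / 3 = 1.33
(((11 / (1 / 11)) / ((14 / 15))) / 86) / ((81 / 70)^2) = 105875 / 94041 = 1.13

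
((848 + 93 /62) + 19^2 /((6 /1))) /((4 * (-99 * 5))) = -2729 /5940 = -0.46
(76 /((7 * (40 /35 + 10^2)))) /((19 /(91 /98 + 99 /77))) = 31 /2478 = 0.01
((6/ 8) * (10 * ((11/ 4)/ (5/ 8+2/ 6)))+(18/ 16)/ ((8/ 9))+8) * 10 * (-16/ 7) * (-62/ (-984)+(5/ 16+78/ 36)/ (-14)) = 101741155/ 1267392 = 80.28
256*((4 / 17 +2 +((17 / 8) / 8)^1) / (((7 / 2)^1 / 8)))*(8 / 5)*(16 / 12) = 1857536 / 595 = 3121.91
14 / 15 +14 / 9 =112 / 45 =2.49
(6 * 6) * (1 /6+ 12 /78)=150 /13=11.54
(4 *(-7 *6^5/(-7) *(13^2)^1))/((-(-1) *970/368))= 1994247.39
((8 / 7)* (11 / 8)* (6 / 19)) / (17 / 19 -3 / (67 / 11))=2211 / 1792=1.23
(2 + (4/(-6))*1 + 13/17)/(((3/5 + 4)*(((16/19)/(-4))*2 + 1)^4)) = 69721735/17173893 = 4.06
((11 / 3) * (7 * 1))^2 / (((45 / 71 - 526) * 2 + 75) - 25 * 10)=-420959 / 783243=-0.54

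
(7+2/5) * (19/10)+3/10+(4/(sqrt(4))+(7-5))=459/25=18.36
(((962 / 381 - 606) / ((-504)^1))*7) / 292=57481 / 2002536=0.03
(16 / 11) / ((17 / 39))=3.34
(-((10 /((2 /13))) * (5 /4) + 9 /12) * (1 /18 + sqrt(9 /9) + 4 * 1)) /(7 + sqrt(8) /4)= -52234 /873 + 3731 * sqrt(2) /873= -53.79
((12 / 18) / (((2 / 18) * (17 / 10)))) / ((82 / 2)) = 60 / 697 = 0.09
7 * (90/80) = 63/8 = 7.88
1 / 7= 0.14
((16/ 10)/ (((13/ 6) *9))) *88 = 1408/ 195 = 7.22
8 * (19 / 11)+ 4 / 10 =782 / 55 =14.22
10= 10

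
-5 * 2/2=-5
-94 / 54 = -1.74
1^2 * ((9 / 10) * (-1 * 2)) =-9 / 5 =-1.80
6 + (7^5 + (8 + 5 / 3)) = 50468 / 3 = 16822.67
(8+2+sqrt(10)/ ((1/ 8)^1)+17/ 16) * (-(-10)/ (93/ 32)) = 1180/ 31+2560 * sqrt(10)/ 93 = 125.11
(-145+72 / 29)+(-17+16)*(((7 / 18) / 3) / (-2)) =-446161 / 3132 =-142.45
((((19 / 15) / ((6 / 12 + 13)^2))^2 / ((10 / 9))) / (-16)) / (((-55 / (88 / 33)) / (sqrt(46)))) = 1444 * sqrt(46) / 10960970625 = 0.00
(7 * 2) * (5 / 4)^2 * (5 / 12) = 875 / 96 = 9.11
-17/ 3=-5.67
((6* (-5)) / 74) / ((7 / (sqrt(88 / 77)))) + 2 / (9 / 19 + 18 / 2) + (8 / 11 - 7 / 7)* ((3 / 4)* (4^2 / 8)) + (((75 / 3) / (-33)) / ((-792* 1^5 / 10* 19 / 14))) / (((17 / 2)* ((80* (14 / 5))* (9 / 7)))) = -300835241 / 1519547040 - 30* sqrt(14) / 1813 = -0.26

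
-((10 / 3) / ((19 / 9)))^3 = -27000 / 6859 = -3.94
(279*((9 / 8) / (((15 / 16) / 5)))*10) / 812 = 4185 / 203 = 20.62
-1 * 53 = -53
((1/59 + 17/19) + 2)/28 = 816/7847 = 0.10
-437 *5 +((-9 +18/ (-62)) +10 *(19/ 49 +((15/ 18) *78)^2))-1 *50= 40009.59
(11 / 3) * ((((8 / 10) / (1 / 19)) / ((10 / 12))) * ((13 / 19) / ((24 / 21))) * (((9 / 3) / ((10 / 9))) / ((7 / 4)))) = 7722 / 125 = 61.78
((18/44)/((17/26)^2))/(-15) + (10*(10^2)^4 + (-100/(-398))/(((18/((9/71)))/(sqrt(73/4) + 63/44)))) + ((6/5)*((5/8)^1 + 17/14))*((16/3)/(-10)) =25*sqrt(73)/28258 + 31441263661063043801/31441263700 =999999998.77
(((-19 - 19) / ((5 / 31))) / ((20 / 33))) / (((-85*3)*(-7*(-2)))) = 0.11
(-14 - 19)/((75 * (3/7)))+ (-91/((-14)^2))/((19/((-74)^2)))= -1345016/9975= -134.84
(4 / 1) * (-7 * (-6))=168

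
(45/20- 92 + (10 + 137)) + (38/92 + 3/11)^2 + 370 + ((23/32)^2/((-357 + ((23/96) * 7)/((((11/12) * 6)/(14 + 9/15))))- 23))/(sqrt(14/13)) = 427.72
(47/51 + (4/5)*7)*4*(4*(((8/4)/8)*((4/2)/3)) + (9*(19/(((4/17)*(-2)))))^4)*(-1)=-454812339749.15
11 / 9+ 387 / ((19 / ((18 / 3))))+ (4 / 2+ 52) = 30341 / 171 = 177.43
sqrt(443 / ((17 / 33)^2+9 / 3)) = 33 * sqrt(393827) / 1778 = 11.65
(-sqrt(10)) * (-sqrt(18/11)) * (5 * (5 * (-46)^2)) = 317400 * sqrt(55)/11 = 213991.04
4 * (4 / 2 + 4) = 24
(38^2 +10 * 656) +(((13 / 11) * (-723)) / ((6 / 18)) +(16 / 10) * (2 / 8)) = 299257 / 55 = 5441.04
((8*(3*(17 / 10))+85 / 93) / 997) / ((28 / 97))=268787 / 1854420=0.14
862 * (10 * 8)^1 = 68960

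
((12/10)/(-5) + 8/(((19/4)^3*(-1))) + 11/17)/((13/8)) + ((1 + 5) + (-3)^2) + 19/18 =853190291/52471350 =16.26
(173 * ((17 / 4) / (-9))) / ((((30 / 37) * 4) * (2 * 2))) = -108817 / 17280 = -6.30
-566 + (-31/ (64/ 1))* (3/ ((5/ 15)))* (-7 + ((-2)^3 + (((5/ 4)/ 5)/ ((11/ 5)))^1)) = -501.10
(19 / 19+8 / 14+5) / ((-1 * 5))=-46 / 35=-1.31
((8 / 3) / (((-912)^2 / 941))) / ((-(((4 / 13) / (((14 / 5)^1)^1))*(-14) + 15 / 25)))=61165 / 19026144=0.00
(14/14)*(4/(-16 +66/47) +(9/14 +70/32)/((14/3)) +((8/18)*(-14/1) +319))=30930281/98784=313.11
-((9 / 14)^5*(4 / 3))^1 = -19683 / 134456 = -0.15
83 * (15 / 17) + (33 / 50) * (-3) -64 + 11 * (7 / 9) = 120953 / 7650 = 15.81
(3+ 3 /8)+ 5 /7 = 229 /56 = 4.09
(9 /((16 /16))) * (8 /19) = 72 /19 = 3.79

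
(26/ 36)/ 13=1/ 18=0.06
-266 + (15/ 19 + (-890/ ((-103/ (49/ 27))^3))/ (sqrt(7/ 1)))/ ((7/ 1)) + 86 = -23925/ 133 + 2136890 * sqrt(7)/ 21508145541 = -179.89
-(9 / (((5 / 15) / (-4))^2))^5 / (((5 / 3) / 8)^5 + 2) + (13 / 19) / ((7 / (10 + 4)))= -553139683910311855833758 / 302639087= -1827720567734569.78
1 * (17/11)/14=17/154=0.11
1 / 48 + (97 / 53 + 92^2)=21537125 / 2544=8465.85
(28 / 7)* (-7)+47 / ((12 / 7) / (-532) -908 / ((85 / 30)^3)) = -5328055537 / 182609907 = -29.18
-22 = -22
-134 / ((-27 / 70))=9380 / 27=347.41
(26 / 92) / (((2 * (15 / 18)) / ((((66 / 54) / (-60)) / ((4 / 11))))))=-1573 / 165600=-0.01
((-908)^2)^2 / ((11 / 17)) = 11555595084032 / 11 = 1050508644002.91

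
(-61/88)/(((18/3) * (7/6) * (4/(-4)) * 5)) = 0.02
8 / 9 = 0.89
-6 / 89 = -0.07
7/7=1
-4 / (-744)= 1 / 186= 0.01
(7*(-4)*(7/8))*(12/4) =-147/2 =-73.50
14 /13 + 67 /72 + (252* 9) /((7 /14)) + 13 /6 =4249603 /936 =4540.17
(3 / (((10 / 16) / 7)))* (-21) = -3528 / 5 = -705.60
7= 7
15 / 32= 0.47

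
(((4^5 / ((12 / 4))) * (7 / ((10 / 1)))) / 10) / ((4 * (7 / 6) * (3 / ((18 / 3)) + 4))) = 256 / 225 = 1.14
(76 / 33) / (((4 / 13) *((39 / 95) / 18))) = 3610 / 11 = 328.18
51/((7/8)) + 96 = 1080/7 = 154.29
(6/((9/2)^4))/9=32/19683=0.00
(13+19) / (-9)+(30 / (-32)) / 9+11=1057 / 144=7.34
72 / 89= 0.81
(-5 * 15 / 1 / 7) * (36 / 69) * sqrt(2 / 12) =-150 * sqrt(6) / 161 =-2.28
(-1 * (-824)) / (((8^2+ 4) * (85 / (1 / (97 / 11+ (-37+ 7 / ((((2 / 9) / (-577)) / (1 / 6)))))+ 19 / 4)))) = 263251211 / 388783030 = 0.68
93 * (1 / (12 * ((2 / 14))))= 217 / 4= 54.25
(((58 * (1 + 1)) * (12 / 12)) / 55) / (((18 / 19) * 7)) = 1102 / 3465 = 0.32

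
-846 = -846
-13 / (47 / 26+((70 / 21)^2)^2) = -27378 / 263807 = -0.10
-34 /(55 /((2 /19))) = -68 /1045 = -0.07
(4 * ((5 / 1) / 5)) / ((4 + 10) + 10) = 1 / 6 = 0.17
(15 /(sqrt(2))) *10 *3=225 *sqrt(2)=318.20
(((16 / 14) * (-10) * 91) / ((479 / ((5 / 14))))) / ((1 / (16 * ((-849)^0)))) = -41600 / 3353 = -12.41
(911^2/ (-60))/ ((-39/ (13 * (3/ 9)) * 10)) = 829921/ 5400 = 153.69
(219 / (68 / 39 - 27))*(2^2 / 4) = -8541 / 985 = -8.67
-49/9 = -5.44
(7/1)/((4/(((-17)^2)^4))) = 48830302087/4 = 12207575521.75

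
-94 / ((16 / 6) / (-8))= 282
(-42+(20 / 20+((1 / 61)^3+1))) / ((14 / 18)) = -81713151 / 1588867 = -51.43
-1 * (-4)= 4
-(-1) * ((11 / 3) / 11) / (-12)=-1 / 36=-0.03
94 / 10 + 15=122 / 5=24.40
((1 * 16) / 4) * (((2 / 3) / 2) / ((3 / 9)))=4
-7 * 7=-49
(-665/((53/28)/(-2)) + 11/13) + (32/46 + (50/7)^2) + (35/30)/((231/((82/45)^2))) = 117564750532661/155669438925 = 755.22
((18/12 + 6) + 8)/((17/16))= 248/17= 14.59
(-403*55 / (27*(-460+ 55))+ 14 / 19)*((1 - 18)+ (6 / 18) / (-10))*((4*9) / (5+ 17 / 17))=-282.46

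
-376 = -376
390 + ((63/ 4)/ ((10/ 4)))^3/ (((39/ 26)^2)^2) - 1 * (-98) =537.39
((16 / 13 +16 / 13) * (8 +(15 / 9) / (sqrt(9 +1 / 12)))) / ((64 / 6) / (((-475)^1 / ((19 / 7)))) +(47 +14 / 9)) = 168000 * sqrt(327) / 108229043 +403200 / 992927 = 0.43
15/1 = 15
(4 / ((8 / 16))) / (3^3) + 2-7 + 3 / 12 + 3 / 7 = -3043 / 756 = -4.03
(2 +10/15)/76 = 2/57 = 0.04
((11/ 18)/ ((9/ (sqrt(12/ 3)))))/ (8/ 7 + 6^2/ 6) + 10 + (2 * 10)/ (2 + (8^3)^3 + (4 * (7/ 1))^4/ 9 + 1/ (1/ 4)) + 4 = 34309610801287/ 2447362880550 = 14.02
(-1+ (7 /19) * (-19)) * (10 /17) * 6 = -480 /17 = -28.24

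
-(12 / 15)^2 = -16 / 25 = -0.64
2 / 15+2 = 32 / 15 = 2.13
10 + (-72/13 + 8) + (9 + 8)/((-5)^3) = 20029/1625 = 12.33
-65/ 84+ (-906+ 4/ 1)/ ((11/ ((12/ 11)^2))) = -999737/ 10164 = -98.36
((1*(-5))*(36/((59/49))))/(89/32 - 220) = 13440/19529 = 0.69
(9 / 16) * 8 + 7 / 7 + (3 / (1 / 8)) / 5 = 103 / 10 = 10.30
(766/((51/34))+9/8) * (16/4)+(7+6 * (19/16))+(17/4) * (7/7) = 49573/24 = 2065.54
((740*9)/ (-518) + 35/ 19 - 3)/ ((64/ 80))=-2330/ 133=-17.52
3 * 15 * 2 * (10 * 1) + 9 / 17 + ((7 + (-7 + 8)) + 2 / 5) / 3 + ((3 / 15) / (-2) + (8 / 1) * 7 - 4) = 162389 / 170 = 955.23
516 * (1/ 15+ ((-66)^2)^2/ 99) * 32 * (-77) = -1218431471488/ 5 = -243686294297.60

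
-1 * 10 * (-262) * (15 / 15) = 2620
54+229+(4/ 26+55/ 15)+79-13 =13760/ 39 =352.82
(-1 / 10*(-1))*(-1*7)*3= -21 / 10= -2.10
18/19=0.95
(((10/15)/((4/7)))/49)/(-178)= -1/7476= -0.00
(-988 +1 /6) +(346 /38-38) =-115907 /114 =-1016.73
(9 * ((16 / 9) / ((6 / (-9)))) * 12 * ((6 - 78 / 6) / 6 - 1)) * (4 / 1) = 2496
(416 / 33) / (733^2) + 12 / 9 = 23641132 / 17730537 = 1.33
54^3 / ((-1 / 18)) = -2834352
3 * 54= 162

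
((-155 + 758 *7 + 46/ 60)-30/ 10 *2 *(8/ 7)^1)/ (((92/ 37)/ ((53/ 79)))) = 2118725191/ 1526280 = 1388.16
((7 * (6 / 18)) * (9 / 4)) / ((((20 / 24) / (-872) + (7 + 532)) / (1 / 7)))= 3924 / 2820043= 0.00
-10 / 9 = -1.11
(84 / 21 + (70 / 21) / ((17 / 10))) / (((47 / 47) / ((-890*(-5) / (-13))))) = -1352800 / 663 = -2040.42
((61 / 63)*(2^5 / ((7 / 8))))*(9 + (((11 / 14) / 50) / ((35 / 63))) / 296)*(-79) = -39940296072 / 1586375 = -25177.08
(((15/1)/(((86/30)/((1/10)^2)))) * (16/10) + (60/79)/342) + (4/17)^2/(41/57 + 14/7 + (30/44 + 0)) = 24396172724/238664200965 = 0.10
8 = 8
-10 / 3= -3.33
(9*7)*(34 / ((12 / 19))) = 6783 / 2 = 3391.50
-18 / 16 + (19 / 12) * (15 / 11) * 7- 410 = -34849 / 88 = -396.01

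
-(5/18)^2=-25/324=-0.08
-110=-110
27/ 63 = 3/ 7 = 0.43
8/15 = 0.53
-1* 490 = -490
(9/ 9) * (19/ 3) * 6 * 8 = 304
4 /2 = 2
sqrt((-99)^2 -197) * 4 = 392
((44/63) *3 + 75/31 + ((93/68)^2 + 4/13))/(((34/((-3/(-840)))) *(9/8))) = 261906551/419113487520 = 0.00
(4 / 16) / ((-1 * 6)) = -0.04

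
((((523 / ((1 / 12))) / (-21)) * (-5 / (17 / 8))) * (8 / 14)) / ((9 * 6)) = 167360 / 22491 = 7.44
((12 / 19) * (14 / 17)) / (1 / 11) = 1848 / 323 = 5.72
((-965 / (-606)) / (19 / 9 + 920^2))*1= 2895 / 1538759038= 0.00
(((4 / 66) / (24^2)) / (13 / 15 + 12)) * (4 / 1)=5 / 152856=0.00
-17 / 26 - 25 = -667 / 26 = -25.65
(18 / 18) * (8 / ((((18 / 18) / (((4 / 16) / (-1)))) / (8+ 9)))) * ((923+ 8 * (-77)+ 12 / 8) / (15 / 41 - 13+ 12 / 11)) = 4730539 / 5206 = 908.67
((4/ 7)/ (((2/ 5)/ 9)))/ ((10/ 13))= 117/ 7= 16.71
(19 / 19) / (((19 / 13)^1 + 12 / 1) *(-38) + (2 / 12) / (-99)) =-7722 / 3950113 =-0.00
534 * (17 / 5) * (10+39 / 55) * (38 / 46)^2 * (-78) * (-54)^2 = -439030606309776 / 145475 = -3017911024.64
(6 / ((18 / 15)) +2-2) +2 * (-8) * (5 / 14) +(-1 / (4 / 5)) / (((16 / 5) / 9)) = -1895 / 448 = -4.23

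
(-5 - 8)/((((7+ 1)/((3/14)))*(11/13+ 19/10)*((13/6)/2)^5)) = -155520/1830101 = -0.08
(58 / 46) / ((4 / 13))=377 / 92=4.10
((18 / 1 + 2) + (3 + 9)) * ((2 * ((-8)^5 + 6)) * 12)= -25161216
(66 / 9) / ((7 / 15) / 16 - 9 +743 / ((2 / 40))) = 1760 / 3564247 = 0.00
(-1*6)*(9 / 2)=-27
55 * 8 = 440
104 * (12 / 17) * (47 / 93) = 19552 / 527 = 37.10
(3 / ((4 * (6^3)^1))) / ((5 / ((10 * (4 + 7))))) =11 / 144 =0.08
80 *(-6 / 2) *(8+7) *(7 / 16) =-1575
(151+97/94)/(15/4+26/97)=2772454/73273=37.84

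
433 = 433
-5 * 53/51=-265/51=-5.20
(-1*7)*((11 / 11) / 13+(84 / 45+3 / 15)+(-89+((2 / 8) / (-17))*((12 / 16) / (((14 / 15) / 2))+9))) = 32305963 / 53040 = 609.09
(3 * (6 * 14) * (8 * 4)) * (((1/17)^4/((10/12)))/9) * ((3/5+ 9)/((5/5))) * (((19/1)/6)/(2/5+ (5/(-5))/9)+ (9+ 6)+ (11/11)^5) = 90445824/27144325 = 3.33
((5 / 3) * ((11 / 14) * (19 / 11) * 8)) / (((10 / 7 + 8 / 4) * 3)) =95 / 54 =1.76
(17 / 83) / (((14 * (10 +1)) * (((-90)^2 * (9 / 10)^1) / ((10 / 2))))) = 17 / 18636156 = 0.00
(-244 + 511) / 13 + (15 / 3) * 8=787 / 13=60.54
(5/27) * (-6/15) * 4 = -8/27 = -0.30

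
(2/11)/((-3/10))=-20/33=-0.61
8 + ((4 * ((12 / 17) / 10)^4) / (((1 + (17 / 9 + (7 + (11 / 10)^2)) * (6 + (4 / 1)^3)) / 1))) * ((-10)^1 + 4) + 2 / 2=5986544597253 / 665171684125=9.00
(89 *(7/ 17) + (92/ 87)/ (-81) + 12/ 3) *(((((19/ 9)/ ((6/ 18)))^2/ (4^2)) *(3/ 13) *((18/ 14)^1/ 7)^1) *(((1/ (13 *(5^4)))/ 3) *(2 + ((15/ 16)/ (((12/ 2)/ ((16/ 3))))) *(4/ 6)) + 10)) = 3855153694175389/ 89284996710000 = 43.18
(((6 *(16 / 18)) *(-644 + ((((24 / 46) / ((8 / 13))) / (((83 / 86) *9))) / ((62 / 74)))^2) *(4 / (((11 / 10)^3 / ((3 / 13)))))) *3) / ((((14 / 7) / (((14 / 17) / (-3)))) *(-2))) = -4546764775872928000 / 9271459019827719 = -490.40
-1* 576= -576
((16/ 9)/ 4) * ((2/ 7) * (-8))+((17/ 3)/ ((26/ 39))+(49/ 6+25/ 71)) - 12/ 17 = 1163201/ 76041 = 15.30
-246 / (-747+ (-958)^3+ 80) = 246 / 879218579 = 0.00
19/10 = 1.90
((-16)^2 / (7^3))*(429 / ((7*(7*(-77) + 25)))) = -54912 / 617057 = -0.09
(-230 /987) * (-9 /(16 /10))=1725 /1316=1.31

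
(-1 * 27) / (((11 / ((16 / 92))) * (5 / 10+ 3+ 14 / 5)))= -120 / 1771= -0.07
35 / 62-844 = -52293 / 62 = -843.44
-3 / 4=-0.75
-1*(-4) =4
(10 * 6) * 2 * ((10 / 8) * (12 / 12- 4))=-450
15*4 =60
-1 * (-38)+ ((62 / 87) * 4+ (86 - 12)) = 9992 / 87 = 114.85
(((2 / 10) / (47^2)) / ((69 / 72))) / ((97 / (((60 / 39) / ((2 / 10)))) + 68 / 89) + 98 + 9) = 42720 / 54431012503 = 0.00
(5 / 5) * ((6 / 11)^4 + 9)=133065 / 14641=9.09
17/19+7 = 150/19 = 7.89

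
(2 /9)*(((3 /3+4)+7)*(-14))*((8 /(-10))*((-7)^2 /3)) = 21952 /45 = 487.82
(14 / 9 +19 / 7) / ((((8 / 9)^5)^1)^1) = 1764909 / 229376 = 7.69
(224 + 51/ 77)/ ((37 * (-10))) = -0.61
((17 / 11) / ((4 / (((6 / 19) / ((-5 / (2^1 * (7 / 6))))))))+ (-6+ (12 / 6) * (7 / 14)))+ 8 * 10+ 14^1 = 185891 / 2090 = 88.94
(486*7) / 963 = 378 / 107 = 3.53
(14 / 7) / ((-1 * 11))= -2 / 11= -0.18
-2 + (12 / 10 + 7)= 31 / 5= 6.20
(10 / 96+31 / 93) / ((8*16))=7 / 2048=0.00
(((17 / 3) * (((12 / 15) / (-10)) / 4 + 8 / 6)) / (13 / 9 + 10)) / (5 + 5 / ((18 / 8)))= 30141 / 334750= 0.09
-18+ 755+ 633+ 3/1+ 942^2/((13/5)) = 4454669/13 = 342666.85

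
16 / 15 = 1.07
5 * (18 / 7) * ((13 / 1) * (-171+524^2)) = 321053850 / 7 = 45864835.71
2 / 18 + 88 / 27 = 91 / 27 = 3.37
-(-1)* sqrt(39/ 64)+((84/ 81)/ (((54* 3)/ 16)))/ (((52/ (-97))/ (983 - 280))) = -3818696/ 28431+sqrt(39)/ 8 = -133.53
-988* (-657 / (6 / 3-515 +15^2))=-18031 / 8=-2253.88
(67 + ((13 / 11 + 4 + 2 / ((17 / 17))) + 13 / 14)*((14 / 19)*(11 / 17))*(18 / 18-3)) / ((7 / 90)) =1722870 / 2261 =761.99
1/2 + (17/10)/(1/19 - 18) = 691/1705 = 0.41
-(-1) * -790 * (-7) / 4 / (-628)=-2765 / 1256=-2.20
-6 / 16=-3 / 8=-0.38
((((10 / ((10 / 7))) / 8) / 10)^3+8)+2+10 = 10240343 / 512000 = 20.00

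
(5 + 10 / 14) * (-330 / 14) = -6600 / 49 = -134.69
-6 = -6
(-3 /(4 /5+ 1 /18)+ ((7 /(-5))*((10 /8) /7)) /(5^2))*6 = -81231 /3850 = -21.10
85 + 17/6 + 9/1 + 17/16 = 4699/48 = 97.90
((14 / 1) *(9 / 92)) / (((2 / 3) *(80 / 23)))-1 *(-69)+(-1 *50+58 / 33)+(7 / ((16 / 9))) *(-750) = -30959563 / 10560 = -2931.78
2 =2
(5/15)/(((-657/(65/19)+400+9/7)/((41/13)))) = 0.01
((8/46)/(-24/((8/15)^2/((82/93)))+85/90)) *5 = -22320/1885333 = -0.01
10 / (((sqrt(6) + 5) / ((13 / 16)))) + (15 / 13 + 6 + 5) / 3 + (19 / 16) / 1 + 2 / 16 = 6.45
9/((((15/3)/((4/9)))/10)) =8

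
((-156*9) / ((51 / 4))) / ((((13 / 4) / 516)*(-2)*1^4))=148608 / 17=8741.65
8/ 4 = 2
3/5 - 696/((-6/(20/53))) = 11759/265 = 44.37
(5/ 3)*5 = 25/ 3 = 8.33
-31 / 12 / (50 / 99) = -1023 / 200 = -5.12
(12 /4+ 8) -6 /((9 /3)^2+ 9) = 32 /3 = 10.67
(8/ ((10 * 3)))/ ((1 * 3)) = 4/ 45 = 0.09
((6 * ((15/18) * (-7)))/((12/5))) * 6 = -175/2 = -87.50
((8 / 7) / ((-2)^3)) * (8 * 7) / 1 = -8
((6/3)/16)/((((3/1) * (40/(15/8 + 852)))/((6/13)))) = 6831/16640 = 0.41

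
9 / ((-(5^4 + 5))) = -0.01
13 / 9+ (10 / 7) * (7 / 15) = 19 / 9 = 2.11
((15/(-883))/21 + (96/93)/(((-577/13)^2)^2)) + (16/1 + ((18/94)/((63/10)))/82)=654807279159665238036/40926575292547053277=16.00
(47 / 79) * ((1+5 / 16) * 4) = 987 / 316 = 3.12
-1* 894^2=-799236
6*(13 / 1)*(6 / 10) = 234 / 5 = 46.80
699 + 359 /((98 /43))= 83939 /98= 856.52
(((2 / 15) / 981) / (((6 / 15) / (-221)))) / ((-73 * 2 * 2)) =221 / 859356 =0.00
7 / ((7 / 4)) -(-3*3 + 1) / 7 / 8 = 29 / 7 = 4.14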